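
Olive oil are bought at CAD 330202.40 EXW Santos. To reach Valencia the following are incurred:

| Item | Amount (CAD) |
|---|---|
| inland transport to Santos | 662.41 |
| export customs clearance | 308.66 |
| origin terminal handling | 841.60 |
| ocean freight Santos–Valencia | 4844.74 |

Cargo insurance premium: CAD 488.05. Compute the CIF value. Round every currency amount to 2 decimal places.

CIF = EXW price + pre-shipment costs + freight + insurance
CIF = 330202.40 + 662.41 + 308.66 + 841.60 + 4844.74 + 488.05 = 337347.86

CIF value: CAD 337347.86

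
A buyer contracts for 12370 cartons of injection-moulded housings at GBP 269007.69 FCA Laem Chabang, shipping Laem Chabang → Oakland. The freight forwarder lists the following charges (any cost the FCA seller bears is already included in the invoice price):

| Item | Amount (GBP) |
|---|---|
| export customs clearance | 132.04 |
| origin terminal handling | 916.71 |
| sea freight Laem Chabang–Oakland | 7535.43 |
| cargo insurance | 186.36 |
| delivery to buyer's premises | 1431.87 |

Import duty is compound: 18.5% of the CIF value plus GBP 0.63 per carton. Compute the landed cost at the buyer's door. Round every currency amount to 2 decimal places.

Total landed cost: GBP 338235.71

FCA: the seller delivers export-cleared goods to the carrier; the buyer bears costs from that point.
Already in the invoice (seller's account under FCA): export clearance — exclude.
CIF value = FCA price + origin terminal + freight + insurance = 269007.69 + 916.71 + 7535.43 + 186.36 = 277646.19
Ad valorem component: 277646.19 × 18.5% = 51364.55
Specific component: 12370 × 0.63 = 7793.10
Import duty = 51364.55 + 7793.10 = 59157.65
Buyer bears: origin terminal 916.71 + freight 7535.43 + insurance 186.36 + delivery 1431.87 + duty 59157.65 = 69228.02
Landed cost = invoice 269007.69 + 69228.02 = 338235.71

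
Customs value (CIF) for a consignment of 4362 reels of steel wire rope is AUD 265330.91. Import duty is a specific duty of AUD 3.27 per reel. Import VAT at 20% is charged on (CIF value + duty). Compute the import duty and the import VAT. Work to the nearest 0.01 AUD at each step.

Import duty = 4362 × 3.27 = 14263.74
VAT base = CIF + duty = 265330.91 + 14263.74 = 279594.65
Import VAT = 279594.65 × 20% = 55918.93

Import duty: AUD 14263.74; import VAT: AUD 55918.93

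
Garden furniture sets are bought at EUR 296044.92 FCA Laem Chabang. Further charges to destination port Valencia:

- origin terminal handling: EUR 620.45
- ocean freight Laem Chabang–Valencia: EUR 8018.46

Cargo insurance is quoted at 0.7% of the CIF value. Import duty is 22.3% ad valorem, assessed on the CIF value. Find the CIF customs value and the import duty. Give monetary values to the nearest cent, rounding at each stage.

Let C be the CIF value. C = FCA price + pre-shipment costs + freight + 0.7% × C
C − 0.7% × C = 296044.92 + 620.45 + 8018.46
0.993 × C = 304683.83
C = 304683.83 / 0.993 = 306831.65
Insurance premium = 0.7% × 306831.65 = 2147.82
Import duty = 306831.65 × 22.3% = 68423.46

CIF value: EUR 306831.65; import duty: EUR 68423.46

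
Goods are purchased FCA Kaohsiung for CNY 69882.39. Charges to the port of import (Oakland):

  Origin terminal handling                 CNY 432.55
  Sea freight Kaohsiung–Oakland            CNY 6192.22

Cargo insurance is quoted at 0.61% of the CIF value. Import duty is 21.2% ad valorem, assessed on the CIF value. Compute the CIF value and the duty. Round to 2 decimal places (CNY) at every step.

CIF value: CNY 76976.72; import duty: CNY 16319.06

Let C be the CIF value. C = FCA price + pre-shipment costs + freight + 0.61% × C
C − 0.61% × C = 69882.39 + 432.55 + 6192.22
0.9939 × C = 76507.16
C = 76507.16 / 0.9939 = 76976.72
Insurance premium = 0.61% × 76976.72 = 469.56
Import duty = 76976.72 × 21.2% = 16319.06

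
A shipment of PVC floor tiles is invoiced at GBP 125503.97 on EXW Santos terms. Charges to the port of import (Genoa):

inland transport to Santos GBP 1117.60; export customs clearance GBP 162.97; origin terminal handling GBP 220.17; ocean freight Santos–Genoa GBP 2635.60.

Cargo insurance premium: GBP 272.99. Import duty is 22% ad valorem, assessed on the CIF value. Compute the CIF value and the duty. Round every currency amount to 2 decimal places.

CIF = EXW price + pre-shipment costs + freight + insurance
CIF = 125503.97 + 1117.60 + 162.97 + 220.17 + 2635.60 + 272.99 = 129913.30
Import duty = 129913.30 × 22% = 28580.93

CIF value: GBP 129913.30; import duty: GBP 28580.93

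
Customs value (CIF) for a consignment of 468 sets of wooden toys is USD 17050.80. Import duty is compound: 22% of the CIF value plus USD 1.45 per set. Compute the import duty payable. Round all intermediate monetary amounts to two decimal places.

Import duty: USD 4429.78

Ad valorem component: 17050.80 × 22% = 3751.18
Specific component: 468 × 1.45 = 678.60
Import duty = 3751.18 + 678.60 = 4429.78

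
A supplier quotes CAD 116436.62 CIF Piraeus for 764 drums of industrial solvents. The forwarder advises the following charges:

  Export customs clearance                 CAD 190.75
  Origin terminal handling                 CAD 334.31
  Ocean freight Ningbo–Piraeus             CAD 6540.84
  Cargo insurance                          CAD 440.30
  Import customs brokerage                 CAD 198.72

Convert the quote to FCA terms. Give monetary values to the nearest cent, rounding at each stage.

Not relevant to the conversion: export clearance — on the seller under both CIF and FCA; already in the CIF price and stays in the FCA price. brokerage — on the buyer under both terms; not part of either seller's price.
From CIF to FCA, the seller no longer bears: origin terminal, freight, insurance.
FCA price = 116436.62 − 334.31 − 6540.84 − 440.30 = 109121.17

FCA price: CAD 109121.17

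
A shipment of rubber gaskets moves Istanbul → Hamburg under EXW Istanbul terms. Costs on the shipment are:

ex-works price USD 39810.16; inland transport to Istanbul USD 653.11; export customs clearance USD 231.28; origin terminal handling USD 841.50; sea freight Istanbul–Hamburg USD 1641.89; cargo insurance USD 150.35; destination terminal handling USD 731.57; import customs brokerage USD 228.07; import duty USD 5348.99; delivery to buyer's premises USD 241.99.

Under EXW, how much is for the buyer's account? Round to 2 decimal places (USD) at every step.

Buyer's account: USD 10068.75

EXW: the seller makes goods available at their premises; the buyer bears all onward costs.
Seller's account: goods 39810.16 = 39810.16
Buyer's account: inland to port 653.11 + export clearance 231.28 + origin terminal 841.50 + freight 1641.89 + insurance 150.35 + destination terminal 731.57 + brokerage 228.07 + duty 5348.99 + delivery 241.99 = 10068.75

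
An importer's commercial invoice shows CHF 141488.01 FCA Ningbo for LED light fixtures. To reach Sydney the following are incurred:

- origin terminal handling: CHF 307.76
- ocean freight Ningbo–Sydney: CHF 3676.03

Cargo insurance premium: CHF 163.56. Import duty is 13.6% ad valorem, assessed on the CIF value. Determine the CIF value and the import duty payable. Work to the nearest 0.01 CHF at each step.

CIF = FCA price + pre-shipment costs + freight + insurance
CIF = 141488.01 + 307.76 + 3676.03 + 163.56 = 145635.36
Import duty = 145635.36 × 13.6% = 19806.41

CIF value: CHF 145635.36; import duty: CHF 19806.41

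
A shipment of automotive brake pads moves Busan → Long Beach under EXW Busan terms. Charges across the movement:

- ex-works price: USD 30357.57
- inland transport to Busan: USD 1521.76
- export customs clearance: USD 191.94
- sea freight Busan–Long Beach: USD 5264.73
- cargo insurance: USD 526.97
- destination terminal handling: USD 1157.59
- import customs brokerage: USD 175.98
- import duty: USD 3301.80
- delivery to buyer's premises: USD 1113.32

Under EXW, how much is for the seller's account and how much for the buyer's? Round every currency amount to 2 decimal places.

EXW: the seller makes goods available at their premises; the buyer bears all onward costs.
Seller's account: goods 30357.57 = 30357.57
Buyer's account: inland to port 1521.76 + export clearance 191.94 + freight 5264.73 + insurance 526.97 + destination terminal 1157.59 + brokerage 175.98 + duty 3301.80 + delivery 1113.32 = 13254.09

Seller: USD 30357.57; buyer: USD 13254.09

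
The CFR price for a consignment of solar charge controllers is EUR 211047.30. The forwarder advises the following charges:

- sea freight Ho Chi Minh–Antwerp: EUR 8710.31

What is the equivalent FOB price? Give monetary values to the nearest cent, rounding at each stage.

From CFR to FOB, the seller no longer bears: freight.
FOB price = 211047.30 − 8710.31 = 202336.99

FOB price: EUR 202336.99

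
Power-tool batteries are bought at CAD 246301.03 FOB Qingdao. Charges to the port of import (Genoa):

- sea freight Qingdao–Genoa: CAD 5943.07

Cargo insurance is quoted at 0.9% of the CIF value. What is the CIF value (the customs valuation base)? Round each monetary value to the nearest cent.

Let C be the CIF value. C = FOB price + freight + 0.9% × C
C − 0.9% × C = 246301.03 + 5943.07
0.991 × C = 252244.10
C = 252244.10 / 0.991 = 254534.91
Insurance premium = 0.9% × 254534.91 = 2290.81

CIF value: CAD 254534.91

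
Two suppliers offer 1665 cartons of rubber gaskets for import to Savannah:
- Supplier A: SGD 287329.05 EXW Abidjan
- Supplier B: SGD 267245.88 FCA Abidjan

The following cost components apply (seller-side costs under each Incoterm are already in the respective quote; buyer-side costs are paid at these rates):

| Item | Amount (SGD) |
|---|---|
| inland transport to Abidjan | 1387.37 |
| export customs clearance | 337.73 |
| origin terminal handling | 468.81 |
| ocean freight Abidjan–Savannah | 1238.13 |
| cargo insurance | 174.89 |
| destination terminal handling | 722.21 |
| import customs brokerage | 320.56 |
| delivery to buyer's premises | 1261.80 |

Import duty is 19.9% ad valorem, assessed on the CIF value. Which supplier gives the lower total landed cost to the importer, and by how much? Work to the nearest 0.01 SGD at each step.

Supplier A (EXW):
CIF value = EXW price + inland to port + export clearance + origin terminal + freight + insurance = 287329.05 + 1387.37 + 337.73 + 468.81 + 1238.13 + 174.89 = 290935.98
Import duty = 290935.98 × 19.9% = 57896.26
Buyer bears (A): 1387.37 + 337.73 + 468.81 + 1238.13 + 174.89 + 722.21 + 320.56 + 1261.80 = 5911.50
Landed cost (A) = invoice 287329.05 + 5911.50 + duty 57896.26 = 351136.81
Supplier B (FCA):
CIF value = FCA price + origin terminal + freight + insurance = 267245.88 + 468.81 + 1238.13 + 174.89 = 269127.71
Import duty = 269127.71 × 19.9% = 53556.41
Buyer bears (B): 468.81 + 1238.13 + 174.89 + 722.21 + 320.56 + 1261.80 = 4186.40
Landed cost (B) = invoice 267245.88 + 4186.40 + duty 53556.41 = 324988.69
Difference = |351136.81 − 324988.69| = 26148.12

Supplier B is cheaper by SGD 26148.12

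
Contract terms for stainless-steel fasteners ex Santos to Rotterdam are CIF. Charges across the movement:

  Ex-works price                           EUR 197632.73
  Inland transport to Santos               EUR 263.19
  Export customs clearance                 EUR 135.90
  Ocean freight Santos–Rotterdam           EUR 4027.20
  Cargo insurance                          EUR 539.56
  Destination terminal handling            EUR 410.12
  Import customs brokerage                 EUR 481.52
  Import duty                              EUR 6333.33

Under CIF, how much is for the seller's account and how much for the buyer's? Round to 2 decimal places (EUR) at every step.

CIF: the seller pays costs through ocean freight and marine insurance to the destination port.
Seller's account: goods 197632.73 + inland to port 263.19 + export clearance 135.90 + freight 4027.20 + insurance 539.56 = 202598.58
Buyer's account: destination terminal 410.12 + brokerage 481.52 + duty 6333.33 = 7224.97

Seller: EUR 202598.58; buyer: EUR 7224.97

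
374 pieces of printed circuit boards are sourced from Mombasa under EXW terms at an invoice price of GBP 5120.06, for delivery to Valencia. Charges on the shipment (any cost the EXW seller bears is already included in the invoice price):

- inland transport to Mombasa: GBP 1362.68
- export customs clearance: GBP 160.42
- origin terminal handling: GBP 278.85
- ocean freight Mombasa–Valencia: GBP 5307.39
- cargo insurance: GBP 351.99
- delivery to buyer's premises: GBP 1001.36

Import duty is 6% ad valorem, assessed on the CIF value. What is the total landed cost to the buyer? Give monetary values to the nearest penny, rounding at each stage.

Total landed cost: GBP 14337.63

EXW: the seller makes goods available at their premises; the buyer bears all onward costs.
CIF value = EXW price + inland to port + export clearance + origin terminal + freight + insurance = 5120.06 + 1362.68 + 160.42 + 278.85 + 5307.39 + 351.99 = 12581.39
Import duty = 12581.39 × 6% = 754.88
Buyer bears: inland to port 1362.68 + export clearance 160.42 + origin terminal 278.85 + freight 5307.39 + insurance 351.99 + delivery 1001.36 + duty 754.88 = 9217.57
Landed cost = invoice 5120.06 + 9217.57 = 14337.63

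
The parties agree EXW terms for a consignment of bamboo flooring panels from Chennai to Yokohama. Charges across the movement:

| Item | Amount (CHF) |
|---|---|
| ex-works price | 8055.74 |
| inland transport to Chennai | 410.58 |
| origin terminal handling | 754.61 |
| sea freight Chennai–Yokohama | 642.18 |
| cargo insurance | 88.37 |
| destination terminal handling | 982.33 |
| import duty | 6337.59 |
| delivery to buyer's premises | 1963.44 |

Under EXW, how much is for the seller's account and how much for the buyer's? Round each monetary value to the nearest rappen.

EXW: the seller makes goods available at their premises; the buyer bears all onward costs.
Seller's account: goods 8055.74 = 8055.74
Buyer's account: inland to port 410.58 + origin terminal 754.61 + freight 642.18 + insurance 88.37 + destination terminal 982.33 + duty 6337.59 + delivery 1963.44 = 11179.10

Seller: CHF 8055.74; buyer: CHF 11179.10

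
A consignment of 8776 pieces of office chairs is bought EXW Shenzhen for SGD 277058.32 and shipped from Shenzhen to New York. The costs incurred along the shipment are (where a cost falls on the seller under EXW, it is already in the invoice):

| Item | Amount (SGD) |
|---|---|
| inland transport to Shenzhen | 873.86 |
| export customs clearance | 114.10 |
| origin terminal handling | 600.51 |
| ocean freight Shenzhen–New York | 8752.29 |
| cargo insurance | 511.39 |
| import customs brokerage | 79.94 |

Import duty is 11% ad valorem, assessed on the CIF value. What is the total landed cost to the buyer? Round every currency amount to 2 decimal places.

Total landed cost: SGD 319660.56

EXW: the seller makes goods available at their premises; the buyer bears all onward costs.
CIF value = EXW price + inland to port + export clearance + origin terminal + freight + insurance = 277058.32 + 873.86 + 114.10 + 600.51 + 8752.29 + 511.39 = 287910.47
Import duty = 287910.47 × 11% = 31670.15
Buyer bears: inland to port 873.86 + export clearance 114.10 + origin terminal 600.51 + freight 8752.29 + insurance 511.39 + brokerage 79.94 + duty 31670.15 = 42602.24
Landed cost = invoice 277058.32 + 42602.24 = 319660.56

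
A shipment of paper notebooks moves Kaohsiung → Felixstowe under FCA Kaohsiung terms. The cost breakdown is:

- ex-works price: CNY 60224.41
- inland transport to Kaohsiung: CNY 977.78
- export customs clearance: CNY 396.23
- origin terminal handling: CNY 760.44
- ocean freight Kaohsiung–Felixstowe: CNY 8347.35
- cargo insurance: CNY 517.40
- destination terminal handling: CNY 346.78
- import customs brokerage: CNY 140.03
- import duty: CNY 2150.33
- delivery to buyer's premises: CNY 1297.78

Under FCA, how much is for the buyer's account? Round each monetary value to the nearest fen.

FCA: the seller delivers export-cleared goods to the carrier; the buyer bears costs from that point.
Seller's account: goods 60224.41 + inland to port 977.78 + export clearance 396.23 = 61598.42
Buyer's account: origin terminal 760.44 + freight 8347.35 + insurance 517.40 + destination terminal 346.78 + brokerage 140.03 + duty 2150.33 + delivery 1297.78 = 13560.11

Buyer's account: CNY 13560.11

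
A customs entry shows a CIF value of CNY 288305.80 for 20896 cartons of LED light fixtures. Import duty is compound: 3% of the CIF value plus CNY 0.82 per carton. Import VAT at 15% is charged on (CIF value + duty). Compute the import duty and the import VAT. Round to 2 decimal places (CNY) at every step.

Ad valorem component: 288305.80 × 3% = 8649.17
Specific component: 20896 × 0.82 = 17134.72
Import duty = 8649.17 + 17134.72 = 25783.89
VAT base = CIF + duty = 288305.80 + 25783.89 = 314089.69
Import VAT = 314089.69 × 15% = 47113.45

Import duty: CNY 25783.89; import VAT: CNY 47113.45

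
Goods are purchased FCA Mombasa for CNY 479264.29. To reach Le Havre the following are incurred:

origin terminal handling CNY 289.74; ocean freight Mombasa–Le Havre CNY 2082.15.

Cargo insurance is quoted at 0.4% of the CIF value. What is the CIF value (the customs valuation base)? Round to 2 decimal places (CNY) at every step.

Let C be the CIF value. C = FCA price + pre-shipment costs + freight + 0.4% × C
C − 0.4% × C = 479264.29 + 289.74 + 2082.15
0.996 × C = 481636.18
C = 481636.18 / 0.996 = 483570.46
Insurance premium = 0.4% × 483570.46 = 1934.28

CIF value: CNY 483570.46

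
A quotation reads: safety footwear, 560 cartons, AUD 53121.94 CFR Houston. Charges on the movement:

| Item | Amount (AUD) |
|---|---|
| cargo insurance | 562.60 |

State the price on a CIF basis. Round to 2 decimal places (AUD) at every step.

From CFR to CIF, the seller additionally bears: insurance.
CIF price = 53121.94 + 562.60 = 53684.54

CIF price: AUD 53684.54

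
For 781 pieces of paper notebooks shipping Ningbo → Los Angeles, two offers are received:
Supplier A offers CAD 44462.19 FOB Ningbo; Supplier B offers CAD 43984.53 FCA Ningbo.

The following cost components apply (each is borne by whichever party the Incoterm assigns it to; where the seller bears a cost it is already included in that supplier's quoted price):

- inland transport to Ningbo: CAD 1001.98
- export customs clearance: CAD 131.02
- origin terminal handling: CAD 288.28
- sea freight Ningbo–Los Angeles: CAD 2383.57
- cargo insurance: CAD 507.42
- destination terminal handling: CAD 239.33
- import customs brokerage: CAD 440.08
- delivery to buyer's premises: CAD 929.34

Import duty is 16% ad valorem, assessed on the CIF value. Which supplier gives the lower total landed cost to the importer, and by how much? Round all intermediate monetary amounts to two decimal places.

Supplier B is cheaper by CAD 219.68

Supplier A (FOB):
CIF value = FOB price + freight + insurance = 44462.19 + 2383.57 + 507.42 = 47353.18
Import duty = 47353.18 × 16% = 7576.51
Buyer bears (A): 2383.57 + 507.42 + 239.33 + 440.08 + 929.34 = 4499.74
Landed cost (A) = invoice 44462.19 + 4499.74 + duty 7576.51 = 56538.44
Supplier B (FCA):
CIF value = FCA price + origin terminal + freight + insurance = 43984.53 + 288.28 + 2383.57 + 507.42 = 47163.80
Import duty = 47163.80 × 16% = 7546.21
Buyer bears (B): 288.28 + 2383.57 + 507.42 + 239.33 + 440.08 + 929.34 = 4788.02
Landed cost (B) = invoice 43984.53 + 4788.02 + duty 7546.21 = 56318.76
Difference = |56538.44 − 56318.76| = 219.68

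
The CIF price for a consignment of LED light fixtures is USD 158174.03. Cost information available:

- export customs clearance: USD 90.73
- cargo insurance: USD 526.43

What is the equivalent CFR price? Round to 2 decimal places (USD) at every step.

CFR price: USD 157647.60

Not relevant to the conversion: export clearance — on the seller under both CIF and CFR; already in the CIF price and stays in the CFR price.
From CIF to CFR, the seller no longer bears: insurance.
CFR price = 158174.03 − 526.43 = 157647.60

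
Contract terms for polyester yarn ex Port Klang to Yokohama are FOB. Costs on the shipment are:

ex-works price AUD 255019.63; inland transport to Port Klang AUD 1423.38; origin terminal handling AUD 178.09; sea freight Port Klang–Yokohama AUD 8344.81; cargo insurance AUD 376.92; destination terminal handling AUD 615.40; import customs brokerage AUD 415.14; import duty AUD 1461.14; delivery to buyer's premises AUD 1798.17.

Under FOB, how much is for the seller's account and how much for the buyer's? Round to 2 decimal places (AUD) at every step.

Seller: AUD 256621.10; buyer: AUD 13011.58

FOB: the seller bears costs until goods are on board at the origin port; the buyer bears freight, insurance and all costs thereafter.
Seller's account: goods 255019.63 + inland to port 1423.38 + origin terminal 178.09 = 256621.10
Buyer's account: freight 8344.81 + insurance 376.92 + destination terminal 615.40 + brokerage 415.14 + duty 1461.14 + delivery 1798.17 = 13011.58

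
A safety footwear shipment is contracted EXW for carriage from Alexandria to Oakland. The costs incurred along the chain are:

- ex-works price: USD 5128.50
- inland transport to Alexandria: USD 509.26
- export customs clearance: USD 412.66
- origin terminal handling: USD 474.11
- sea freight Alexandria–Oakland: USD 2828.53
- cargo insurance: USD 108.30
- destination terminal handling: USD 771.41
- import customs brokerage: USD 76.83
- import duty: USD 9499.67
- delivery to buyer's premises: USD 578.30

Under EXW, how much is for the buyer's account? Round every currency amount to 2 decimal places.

EXW: the seller makes goods available at their premises; the buyer bears all onward costs.
Seller's account: goods 5128.50 = 5128.50
Buyer's account: inland to port 509.26 + export clearance 412.66 + origin terminal 474.11 + freight 2828.53 + insurance 108.30 + destination terminal 771.41 + brokerage 76.83 + duty 9499.67 + delivery 578.30 = 15259.07

Buyer's account: USD 15259.07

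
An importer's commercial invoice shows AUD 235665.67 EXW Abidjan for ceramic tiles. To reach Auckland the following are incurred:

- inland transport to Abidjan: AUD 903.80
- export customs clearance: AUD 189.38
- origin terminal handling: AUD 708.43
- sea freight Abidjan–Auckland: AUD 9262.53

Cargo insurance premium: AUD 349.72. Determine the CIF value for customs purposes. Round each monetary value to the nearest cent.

CIF value: AUD 247079.53

CIF = EXW price + pre-shipment costs + freight + insurance
CIF = 235665.67 + 903.80 + 189.38 + 708.43 + 9262.53 + 349.72 = 247079.53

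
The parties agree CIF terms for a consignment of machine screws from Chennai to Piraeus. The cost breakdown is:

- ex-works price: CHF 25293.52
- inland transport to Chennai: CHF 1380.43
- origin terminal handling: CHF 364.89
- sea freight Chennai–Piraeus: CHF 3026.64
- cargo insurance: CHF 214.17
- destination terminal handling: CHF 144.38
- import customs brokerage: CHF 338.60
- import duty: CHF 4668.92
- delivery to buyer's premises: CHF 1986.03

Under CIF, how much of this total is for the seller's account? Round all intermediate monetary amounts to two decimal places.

CIF: the seller pays costs through ocean freight and marine insurance to the destination port.
Seller's account: goods 25293.52 + inland to port 1380.43 + origin terminal 364.89 + freight 3026.64 + insurance 214.17 = 30279.65
Buyer's account: destination terminal 144.38 + brokerage 338.60 + duty 4668.92 + delivery 1986.03 = 7137.93

Seller's account: CHF 30279.65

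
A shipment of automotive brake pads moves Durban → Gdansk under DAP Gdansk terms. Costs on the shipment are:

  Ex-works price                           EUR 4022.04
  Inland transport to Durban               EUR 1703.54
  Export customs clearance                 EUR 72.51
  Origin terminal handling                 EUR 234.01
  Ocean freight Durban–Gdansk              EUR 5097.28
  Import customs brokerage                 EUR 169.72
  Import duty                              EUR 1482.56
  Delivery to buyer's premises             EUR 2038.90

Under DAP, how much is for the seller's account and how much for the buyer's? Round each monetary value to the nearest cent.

Seller: EUR 13168.28; buyer: EUR 1652.28

DAP: the seller bears all costs to the named destination except import duty and clearance.
Seller's account: goods 4022.04 + inland to port 1703.54 + export clearance 72.51 + origin terminal 234.01 + freight 5097.28 + delivery 2038.90 = 13168.28
Buyer's account: brokerage 169.72 + duty 1482.56 = 1652.28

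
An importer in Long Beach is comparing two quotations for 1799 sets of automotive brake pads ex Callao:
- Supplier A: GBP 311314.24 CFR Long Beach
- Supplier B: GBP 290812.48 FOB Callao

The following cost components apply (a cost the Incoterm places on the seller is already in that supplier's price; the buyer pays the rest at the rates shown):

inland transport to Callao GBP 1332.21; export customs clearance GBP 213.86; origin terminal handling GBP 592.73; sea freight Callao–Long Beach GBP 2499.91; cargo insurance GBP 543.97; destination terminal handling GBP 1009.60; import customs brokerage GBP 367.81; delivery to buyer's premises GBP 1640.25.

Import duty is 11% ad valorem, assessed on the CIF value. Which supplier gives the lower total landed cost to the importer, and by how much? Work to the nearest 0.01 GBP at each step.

Supplier A (CFR):
CIF value = CFR price + insurance = 311314.24 + 543.97 = 311858.21
Import duty = 311858.21 × 11% = 34304.40
Buyer bears (A): 543.97 + 1009.60 + 367.81 + 1640.25 = 3561.63
Landed cost (A) = invoice 311314.24 + 3561.63 + duty 34304.40 = 349180.27
Supplier B (FOB):
CIF value = FOB price + freight + insurance = 290812.48 + 2499.91 + 543.97 = 293856.36
Import duty = 293856.36 × 11% = 32324.20
Buyer bears (B): 2499.91 + 543.97 + 1009.60 + 367.81 + 1640.25 = 6061.54
Landed cost (B) = invoice 290812.48 + 6061.54 + duty 32324.20 = 329198.22
Difference = |349180.27 − 329198.22| = 19982.05

Supplier B is cheaper by GBP 19982.05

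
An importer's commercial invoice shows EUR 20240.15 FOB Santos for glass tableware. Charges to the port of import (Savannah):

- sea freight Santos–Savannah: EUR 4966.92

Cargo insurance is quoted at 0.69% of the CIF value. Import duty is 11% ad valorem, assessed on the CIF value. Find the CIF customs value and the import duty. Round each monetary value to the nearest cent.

Let C be the CIF value. C = FOB price + freight + 0.69% × C
C − 0.69% × C = 20240.15 + 4966.92
0.9931 × C = 25207.07
C = 25207.07 / 0.9931 = 25382.21
Insurance premium = 0.69% × 25382.21 = 175.14
Import duty = 25382.21 × 11% = 2792.04

CIF value: EUR 25382.21; import duty: EUR 2792.04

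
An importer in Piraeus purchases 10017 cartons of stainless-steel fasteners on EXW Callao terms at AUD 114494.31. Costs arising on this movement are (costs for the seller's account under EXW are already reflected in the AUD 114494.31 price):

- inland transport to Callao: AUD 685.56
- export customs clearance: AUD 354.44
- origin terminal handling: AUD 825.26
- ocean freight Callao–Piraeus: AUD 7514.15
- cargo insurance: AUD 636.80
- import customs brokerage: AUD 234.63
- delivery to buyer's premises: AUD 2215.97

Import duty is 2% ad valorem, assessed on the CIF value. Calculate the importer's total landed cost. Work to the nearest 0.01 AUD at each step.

EXW: the seller makes goods available at their premises; the buyer bears all onward costs.
CIF value = EXW price + inland to port + export clearance + origin terminal + freight + insurance = 114494.31 + 685.56 + 354.44 + 825.26 + 7514.15 + 636.80 = 124510.52
Import duty = 124510.52 × 2% = 2490.21
Buyer bears: inland to port 685.56 + export clearance 354.44 + origin terminal 825.26 + freight 7514.15 + insurance 636.80 + brokerage 234.63 + delivery 2215.97 + duty 2490.21 = 14957.02
Landed cost = invoice 114494.31 + 14957.02 = 129451.33

Total landed cost: AUD 129451.33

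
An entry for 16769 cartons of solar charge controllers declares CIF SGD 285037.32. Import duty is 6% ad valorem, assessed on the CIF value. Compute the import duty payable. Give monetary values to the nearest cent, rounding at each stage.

Import duty = 285037.32 × 6% = 17102.24

Import duty: SGD 17102.24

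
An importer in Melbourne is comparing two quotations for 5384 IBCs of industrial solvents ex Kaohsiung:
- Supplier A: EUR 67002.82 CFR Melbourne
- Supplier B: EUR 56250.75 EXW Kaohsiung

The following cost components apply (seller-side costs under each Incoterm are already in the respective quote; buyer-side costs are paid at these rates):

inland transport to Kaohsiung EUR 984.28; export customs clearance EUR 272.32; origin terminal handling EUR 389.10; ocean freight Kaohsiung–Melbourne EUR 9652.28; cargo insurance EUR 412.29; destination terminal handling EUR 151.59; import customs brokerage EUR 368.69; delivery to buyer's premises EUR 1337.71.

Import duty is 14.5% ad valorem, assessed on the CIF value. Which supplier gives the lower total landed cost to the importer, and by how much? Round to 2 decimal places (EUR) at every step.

Supplier A is cheaper by EUR 625.07

Supplier A (CFR):
CIF value = CFR price + insurance = 67002.82 + 412.29 = 67415.11
Import duty = 67415.11 × 14.5% = 9775.19
Buyer bears (A): 412.29 + 151.59 + 368.69 + 1337.71 = 2270.28
Landed cost (A) = invoice 67002.82 + 2270.28 + duty 9775.19 = 79048.29
Supplier B (EXW):
CIF value = EXW price + inland to port + export clearance + origin terminal + freight + insurance = 56250.75 + 984.28 + 272.32 + 389.10 + 9652.28 + 412.29 = 67961.02
Import duty = 67961.02 × 14.5% = 9854.35
Buyer bears (B): 984.28 + 272.32 + 389.10 + 9652.28 + 412.29 + 151.59 + 368.69 + 1337.71 = 13568.26
Landed cost (B) = invoice 56250.75 + 13568.26 + duty 9854.35 = 79673.36
Difference = |79048.29 − 79673.36| = 625.07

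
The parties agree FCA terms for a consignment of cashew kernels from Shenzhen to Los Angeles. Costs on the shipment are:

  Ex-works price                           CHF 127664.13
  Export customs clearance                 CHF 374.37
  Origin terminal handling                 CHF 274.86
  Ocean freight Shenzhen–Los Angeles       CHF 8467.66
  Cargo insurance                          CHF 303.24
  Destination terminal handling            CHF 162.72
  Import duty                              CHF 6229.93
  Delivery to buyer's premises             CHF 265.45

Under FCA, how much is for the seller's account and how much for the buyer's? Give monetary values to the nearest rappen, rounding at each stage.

Seller: CHF 128038.50; buyer: CHF 15703.86

FCA: the seller delivers export-cleared goods to the carrier; the buyer bears costs from that point.
Seller's account: goods 127664.13 + export clearance 374.37 = 128038.50
Buyer's account: origin terminal 274.86 + freight 8467.66 + insurance 303.24 + destination terminal 162.72 + duty 6229.93 + delivery 265.45 = 15703.86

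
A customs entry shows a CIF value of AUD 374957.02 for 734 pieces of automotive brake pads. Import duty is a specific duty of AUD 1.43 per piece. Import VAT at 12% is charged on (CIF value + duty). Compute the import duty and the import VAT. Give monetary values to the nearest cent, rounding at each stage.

Import duty = 734 × 1.43 = 1049.62
VAT base = CIF + duty = 374957.02 + 1049.62 = 376006.64
Import VAT = 376006.64 × 12% = 45120.80

Import duty: AUD 1049.62; import VAT: AUD 45120.80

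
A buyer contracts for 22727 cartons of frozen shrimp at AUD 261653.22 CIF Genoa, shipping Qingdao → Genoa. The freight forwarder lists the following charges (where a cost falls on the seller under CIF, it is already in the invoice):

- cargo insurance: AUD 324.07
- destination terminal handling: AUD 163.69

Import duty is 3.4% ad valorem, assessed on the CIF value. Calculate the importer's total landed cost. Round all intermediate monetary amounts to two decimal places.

CIF: the seller pays costs through ocean freight and marine insurance to the destination port.
Already in the invoice (seller's account under CIF): insurance — exclude.
The CIF price already equals the CIF value: 261653.22
Import duty = 261653.22 × 3.4% = 8896.21
Buyer bears: destination terminal 163.69 + duty 8896.21 = 9059.90
Landed cost = invoice 261653.22 + 9059.90 = 270713.12

Total landed cost: AUD 270713.12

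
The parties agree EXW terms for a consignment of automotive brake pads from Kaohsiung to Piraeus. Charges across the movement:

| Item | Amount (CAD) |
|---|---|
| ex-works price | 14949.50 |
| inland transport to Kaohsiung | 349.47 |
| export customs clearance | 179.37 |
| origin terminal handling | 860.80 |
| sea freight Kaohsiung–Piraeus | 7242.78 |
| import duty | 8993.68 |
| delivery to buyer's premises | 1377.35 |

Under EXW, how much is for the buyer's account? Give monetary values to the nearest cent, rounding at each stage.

EXW: the seller makes goods available at their premises; the buyer bears all onward costs.
Seller's account: goods 14949.50 = 14949.50
Buyer's account: inland to port 349.47 + export clearance 179.37 + origin terminal 860.80 + freight 7242.78 + duty 8993.68 + delivery 1377.35 = 19003.45

Buyer's account: CAD 19003.45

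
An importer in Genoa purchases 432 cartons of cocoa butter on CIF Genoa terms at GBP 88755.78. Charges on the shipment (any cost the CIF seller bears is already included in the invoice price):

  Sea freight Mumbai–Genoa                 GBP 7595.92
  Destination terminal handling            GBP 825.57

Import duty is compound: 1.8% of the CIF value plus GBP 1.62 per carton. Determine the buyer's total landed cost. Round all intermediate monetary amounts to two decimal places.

CIF: the seller pays costs through ocean freight and marine insurance to the destination port.
Already in the invoice (seller's account under CIF): freight — exclude.
The CIF price already equals the CIF value: 88755.78
Ad valorem component: 88755.78 × 1.8% = 1597.60
Specific component: 432 × 1.62 = 699.84
Import duty = 1597.60 + 699.84 = 2297.44
Buyer bears: destination terminal 825.57 + duty 2297.44 = 3123.01
Landed cost = invoice 88755.78 + 3123.01 = 91878.79

Total landed cost: GBP 91878.79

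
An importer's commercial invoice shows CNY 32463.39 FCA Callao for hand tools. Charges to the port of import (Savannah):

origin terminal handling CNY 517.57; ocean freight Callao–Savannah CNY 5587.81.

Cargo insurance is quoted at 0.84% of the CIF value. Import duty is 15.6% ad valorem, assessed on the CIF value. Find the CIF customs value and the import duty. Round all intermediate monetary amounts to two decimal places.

CIF value: CNY 38895.49; import duty: CNY 6067.70

Let C be the CIF value. C = FCA price + pre-shipment costs + freight + 0.84% × C
C − 0.84% × C = 32463.39 + 517.57 + 5587.81
0.9916 × C = 38568.77
C = 38568.77 / 0.9916 = 38895.49
Insurance premium = 0.84% × 38895.49 = 326.72
Import duty = 38895.49 × 15.6% = 6067.70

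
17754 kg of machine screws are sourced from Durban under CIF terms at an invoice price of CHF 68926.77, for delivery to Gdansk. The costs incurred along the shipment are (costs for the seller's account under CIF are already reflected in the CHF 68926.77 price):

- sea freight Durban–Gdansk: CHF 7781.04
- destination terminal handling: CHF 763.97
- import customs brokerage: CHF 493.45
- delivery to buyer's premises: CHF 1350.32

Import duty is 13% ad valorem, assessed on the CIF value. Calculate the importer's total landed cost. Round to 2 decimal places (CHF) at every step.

Total landed cost: CHF 80494.99

CIF: the seller pays costs through ocean freight and marine insurance to the destination port.
Already in the invoice (seller's account under CIF): freight — exclude.
The CIF price already equals the CIF value: 68926.77
Import duty = 68926.77 × 13% = 8960.48
Buyer bears: destination terminal 763.97 + brokerage 493.45 + delivery 1350.32 + duty 8960.48 = 11568.22
Landed cost = invoice 68926.77 + 11568.22 = 80494.99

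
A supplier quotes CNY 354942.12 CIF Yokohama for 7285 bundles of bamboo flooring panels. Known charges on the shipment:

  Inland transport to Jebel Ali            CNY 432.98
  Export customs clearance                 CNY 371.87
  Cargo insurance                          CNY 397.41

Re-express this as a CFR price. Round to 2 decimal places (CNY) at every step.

Not relevant to the conversion: export clearance, inland to port — on the seller under both CIF and CFR; already in the CIF price and stays in the CFR price.
From CIF to CFR, the seller no longer bears: insurance.
CFR price = 354942.12 − 397.41 = 354544.71

CFR price: CNY 354544.71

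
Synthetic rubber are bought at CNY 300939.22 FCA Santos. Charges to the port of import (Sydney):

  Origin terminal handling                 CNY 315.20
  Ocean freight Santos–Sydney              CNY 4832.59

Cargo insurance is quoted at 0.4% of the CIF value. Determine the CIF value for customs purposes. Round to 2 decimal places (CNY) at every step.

Let C be the CIF value. C = FCA price + pre-shipment costs + freight + 0.4% × C
C − 0.4% × C = 300939.22 + 315.20 + 4832.59
0.996 × C = 306087.01
C = 306087.01 / 0.996 = 307316.28
Insurance premium = 0.4% × 307316.28 = 1229.27

CIF value: CNY 307316.28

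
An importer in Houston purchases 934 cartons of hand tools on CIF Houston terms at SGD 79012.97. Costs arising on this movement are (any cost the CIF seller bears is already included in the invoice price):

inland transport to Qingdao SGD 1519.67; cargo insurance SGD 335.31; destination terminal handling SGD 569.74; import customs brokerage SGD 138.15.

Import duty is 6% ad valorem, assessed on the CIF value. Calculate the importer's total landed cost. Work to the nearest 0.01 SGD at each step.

Total landed cost: SGD 84461.64

CIF: the seller pays costs through ocean freight and marine insurance to the destination port.
Already in the invoice (seller's account under CIF): inland to port, insurance — exclude.
The CIF price already equals the CIF value: 79012.97
Import duty = 79012.97 × 6% = 4740.78
Buyer bears: destination terminal 569.74 + brokerage 138.15 + duty 4740.78 = 5448.67
Landed cost = invoice 79012.97 + 5448.67 = 84461.64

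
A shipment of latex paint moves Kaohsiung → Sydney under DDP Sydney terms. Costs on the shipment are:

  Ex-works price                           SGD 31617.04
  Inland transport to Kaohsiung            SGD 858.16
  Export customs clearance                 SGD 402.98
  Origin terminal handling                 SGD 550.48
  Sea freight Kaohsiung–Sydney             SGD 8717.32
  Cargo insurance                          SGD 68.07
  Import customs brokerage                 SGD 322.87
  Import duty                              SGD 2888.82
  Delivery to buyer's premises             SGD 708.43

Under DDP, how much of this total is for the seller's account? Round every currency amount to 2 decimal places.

Seller's account: SGD 46134.17

DDP: the seller bears all costs including import duty.
Seller's account: goods 31617.04 + inland to port 858.16 + export clearance 402.98 + origin terminal 550.48 + freight 8717.32 + insurance 68.07 + brokerage 322.87 + duty 2888.82 + delivery 708.43 = 46134.17
Buyer's account: 0.00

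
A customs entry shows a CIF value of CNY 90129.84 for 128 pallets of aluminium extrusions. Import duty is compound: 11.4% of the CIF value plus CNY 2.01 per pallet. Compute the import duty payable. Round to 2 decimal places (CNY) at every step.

Import duty: CNY 10532.08

Ad valorem component: 90129.84 × 11.4% = 10274.80
Specific component: 128 × 2.01 = 257.28
Import duty = 10274.80 + 257.28 = 10532.08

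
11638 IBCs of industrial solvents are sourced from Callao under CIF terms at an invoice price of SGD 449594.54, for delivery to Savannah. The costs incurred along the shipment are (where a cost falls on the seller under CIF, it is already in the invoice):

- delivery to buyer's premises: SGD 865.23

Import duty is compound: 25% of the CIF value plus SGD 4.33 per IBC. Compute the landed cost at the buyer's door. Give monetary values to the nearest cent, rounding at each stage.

Total landed cost: SGD 613250.95

CIF: the seller pays costs through ocean freight and marine insurance to the destination port.
The CIF price already equals the CIF value: 449594.54
Ad valorem component: 449594.54 × 25% = 112398.64
Specific component: 11638 × 4.33 = 50392.54
Import duty = 112398.64 + 50392.54 = 162791.18
Buyer bears: delivery 865.23 + duty 162791.18 = 163656.41
Landed cost = invoice 449594.54 + 163656.41 = 613250.95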